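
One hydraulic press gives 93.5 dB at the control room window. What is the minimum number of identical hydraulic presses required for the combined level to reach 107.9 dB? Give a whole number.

28

Need L₁ + 10·log₁₀ N ≥ 107.9, i.e. log₁₀ N ≥ 1.44.
N ≥ 10^(14.4/10) = 27.542, so N = 28.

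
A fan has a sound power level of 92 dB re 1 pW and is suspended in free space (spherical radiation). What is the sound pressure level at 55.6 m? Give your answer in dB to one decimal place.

46.1 dB

L_p = L_w − 10·log₁₀(4π·r²) with r = 55.6 m.
4π·r² = 3.885e+04 m², 10·log₁₀ of that is 45.894 dB.
L_p = 92 − 45.894 = 46.11 dB.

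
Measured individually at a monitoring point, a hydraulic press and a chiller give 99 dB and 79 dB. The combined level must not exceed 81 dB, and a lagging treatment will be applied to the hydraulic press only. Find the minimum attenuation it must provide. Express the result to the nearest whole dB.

The untreated sources together contribute 10^(79/10) = 7.943e+07, i.e. 79.00 dB.
To meet 81 dB overall, the treated hydraulic press may contribute at most 10^(81/10) − 7.943e+07 = 4.646e+07, i.e. 76.67 dB.
Required insertion loss = 99 − 76.67 = 22.33 dB.

22 dB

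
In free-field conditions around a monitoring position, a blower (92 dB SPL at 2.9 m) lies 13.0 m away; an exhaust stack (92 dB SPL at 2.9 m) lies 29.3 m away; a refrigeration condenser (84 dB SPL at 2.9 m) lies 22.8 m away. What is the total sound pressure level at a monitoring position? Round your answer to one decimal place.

Apply inverse-square spreading to bring every level to the receiver, then sum 10^(L/10).
blower: 92 − 20·log₁₀(13.0/2.9) = 92 − 13.03 = 78.97 dB SPL.
exhaust stack: 92 − 20·log₁₀(29.3/2.9) = 92 − 20.09 = 71.91 dB SPL.
refrigeration condenser: 84 − 20·log₁₀(22.8/2.9) = 84 − 17.91 = 66.09 dB SPL.
Σ 10^(L/10) = 9.846e+07 → L_total = 10·log₁₀(9.846e+07) = 79.93 dB SPL.

79.9 dB SPL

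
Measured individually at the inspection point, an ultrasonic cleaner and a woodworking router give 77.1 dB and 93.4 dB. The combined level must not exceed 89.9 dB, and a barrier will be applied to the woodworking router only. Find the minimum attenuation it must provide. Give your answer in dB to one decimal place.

3.7 dB

The untreated sources together contribute 10^(77.1/10) = 5.129e+07, i.e. 77.10 dB.
To meet 89.9 dB overall, the treated woodworking router may contribute at most 10^(89.9/10) − 5.129e+07 = 9.260e+08, i.e. 89.67 dB.
So the woodworking router must be reduced from 93.4 to 89.67 dB: IL = 3.73 dB.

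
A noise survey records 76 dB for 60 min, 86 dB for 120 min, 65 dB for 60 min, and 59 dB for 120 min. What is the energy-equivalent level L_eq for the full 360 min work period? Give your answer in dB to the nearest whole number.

81 dB

L_eq = 10·log₁₀[(1/T)·Σ tᵢ·10^(Lᵢ/10)] with T = 360 min.
Σ tᵢ·10^(Lᵢ/10) = 60·10^(76/10) + 120·10^(86/10) + 60·10^(65/10) + 120·10^(59/10) = 5.045e+10.
L_eq = 10·log₁₀(5.045e+10/360) = 81.47 dB.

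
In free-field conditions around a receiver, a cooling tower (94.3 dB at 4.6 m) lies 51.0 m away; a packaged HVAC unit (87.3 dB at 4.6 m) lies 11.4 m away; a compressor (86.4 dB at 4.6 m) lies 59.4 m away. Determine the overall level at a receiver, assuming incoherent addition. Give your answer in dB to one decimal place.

Propagate each source to the receiver with L = L_ref − 20·log₁₀(r/r_ref), then add intensities.
cooling tower: 94.3 − 20·log₁₀(51.0/4.6) = 94.3 − 20.90 = 73.40 dB.
packaged HVAC unit: 87.3 − 20·log₁₀(11.4/4.6) = 87.3 − 7.88 = 79.42 dB.
compressor: 86.4 − 20·log₁₀(59.4/4.6) = 86.4 − 22.22 = 64.18 dB.
Σ 10^(L/10) = 1.120e+08 → L_total = 10·log₁₀(1.120e+08) = 80.49 dB.

80.5 dB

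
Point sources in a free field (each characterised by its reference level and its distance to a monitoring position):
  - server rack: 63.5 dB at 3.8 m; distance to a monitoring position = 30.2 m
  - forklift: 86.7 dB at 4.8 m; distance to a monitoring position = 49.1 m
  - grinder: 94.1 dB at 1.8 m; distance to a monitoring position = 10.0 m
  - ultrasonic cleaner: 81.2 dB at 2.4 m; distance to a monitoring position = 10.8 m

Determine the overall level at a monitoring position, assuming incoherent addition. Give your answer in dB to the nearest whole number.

80 dB

Propagate each source to the receiver with L = L_ref − 20·log₁₀(r/r_ref), then add intensities.
server rack: 63.5 − 20·log₁₀(30.2/3.8) = 63.5 − 18.00 = 45.50 dB.
forklift: 86.7 − 20·log₁₀(49.1/4.8) = 86.7 − 20.20 = 66.50 dB.
grinder: 94.1 − 20·log₁₀(10.0/1.8) = 94.1 − 14.89 = 79.21 dB.
ultrasonic cleaner: 81.2 − 20·log₁₀(10.8/2.4) = 81.2 − 13.06 = 68.14 dB.
Σ 10^(L/10) = 9.430e+07 → L_total = 10·log₁₀(9.430e+07) = 79.74 dB.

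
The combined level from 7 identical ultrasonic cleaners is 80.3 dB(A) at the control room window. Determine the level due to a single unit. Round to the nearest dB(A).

72 dB(A)

7 equal contributions raise the level by 10·log₁₀ 7 = 8.451 dB, so each unit alone gives 80.3 − 8.451.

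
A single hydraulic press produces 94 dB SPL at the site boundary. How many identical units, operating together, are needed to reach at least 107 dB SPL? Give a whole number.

The shortfall is 107 − 94 = 13.0 dB, and N units add 10·log₁₀ N, so need 10·log₁₀ N ≥ 13.0.
N ≥ 10^(13.0/10) = 19.953, so N = 20.

20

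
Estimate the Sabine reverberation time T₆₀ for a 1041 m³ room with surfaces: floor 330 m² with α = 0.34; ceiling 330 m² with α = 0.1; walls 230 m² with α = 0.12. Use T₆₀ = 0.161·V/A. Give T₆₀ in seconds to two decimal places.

0.97 s

Total absorption A = 330·0.34 + 330·0.1 + 230·0.12 = 172.80 m² sabins.
T₆₀ = 0.161·V/A = 0.161·1041/172.80 = 0.970 s.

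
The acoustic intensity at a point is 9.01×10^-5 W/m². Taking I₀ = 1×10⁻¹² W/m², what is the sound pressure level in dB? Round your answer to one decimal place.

79.5 dB

I/I₀ = 9.01×10^-5/10⁻¹² = 9.01×10^7, and L = 10·log₁₀(I/I₀).
L = 10·(0.9547 + 7) = 79.55 dB.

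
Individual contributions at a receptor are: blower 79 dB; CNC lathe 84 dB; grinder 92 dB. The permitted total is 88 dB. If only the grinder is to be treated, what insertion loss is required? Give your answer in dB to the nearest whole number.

Fixed contribution from the other sources: Σ 10^(L/10) = 10^(79/10) + 10^(84/10) = 3.306e+08 (85.19 dB).
To meet 88 dB overall, the treated grinder may contribute at most 10^(88/10) − 3.306e+08 = 3.003e+08, i.e. 84.78 dB.
So the grinder must be reduced from 92 to 84.78 dB: IL = 7.22 dB.

7 dB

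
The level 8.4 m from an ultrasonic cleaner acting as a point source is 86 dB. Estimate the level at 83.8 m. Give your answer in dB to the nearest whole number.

66 dB

Point-source attenuation: ΔL = 20·log₁₀(r₂/r₁) = 20·log₁₀(83.8/8.4) = 19.979 dB.
L₂ = 86 − 20·log₁₀(83.8/8.4) = 86 − 19.979 = 66.02 dB.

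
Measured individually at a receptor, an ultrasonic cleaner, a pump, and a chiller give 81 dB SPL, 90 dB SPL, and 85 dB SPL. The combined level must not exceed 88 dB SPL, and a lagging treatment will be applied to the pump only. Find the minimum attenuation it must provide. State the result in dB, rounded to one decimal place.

7.2 dB

Everything except the pump sums to 10^(81/10) + 10^(85/10) = 4.421e+08 in linear terms, 86.46 dB SPL.
The limit corresponds to 10^(88/10) = 6.310e+08; subtracting the fixed part leaves 1.888e+08 for the pump, i.e. 82.76 dB SPL.
So the pump must be reduced from 90 to 82.76 dB SPL: IL = 7.24 dB.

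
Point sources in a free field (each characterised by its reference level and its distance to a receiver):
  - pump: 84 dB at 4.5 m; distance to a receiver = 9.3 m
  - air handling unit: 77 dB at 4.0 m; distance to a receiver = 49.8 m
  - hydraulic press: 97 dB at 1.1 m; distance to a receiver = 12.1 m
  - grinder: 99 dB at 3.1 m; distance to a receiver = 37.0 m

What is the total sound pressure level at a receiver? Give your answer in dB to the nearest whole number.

Apply inverse-square spreading to bring every level to the receiver, then sum 10^(L/10).
pump: 84 − 20·log₁₀(9.3/4.5) = 84 − 6.31 = 77.69 dB.
air handling unit: 77 − 20·log₁₀(49.8/4.0) = 77 − 21.90 = 55.10 dB.
hydraulic press: 97 − 20·log₁₀(12.1/1.1) = 97 − 20.83 = 76.17 dB.
grinder: 99 − 20·log₁₀(37.0/3.1) = 99 − 21.54 = 77.46 dB.
Σ 10^(L/10) = 1.563e+08 → L_total = 10·log₁₀(1.563e+08) = 81.94 dB.

82 dB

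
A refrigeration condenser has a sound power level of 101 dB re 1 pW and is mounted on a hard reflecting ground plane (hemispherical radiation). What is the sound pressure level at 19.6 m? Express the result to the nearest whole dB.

L_p = L_w − 10·log₁₀(2π·r²) with r = 19.6 m.
2π·r² = 2414 m², 10·log₁₀ of that is 33.827 dB.
L_p = 101 − 33.827 = 67.17 dB.

67 dB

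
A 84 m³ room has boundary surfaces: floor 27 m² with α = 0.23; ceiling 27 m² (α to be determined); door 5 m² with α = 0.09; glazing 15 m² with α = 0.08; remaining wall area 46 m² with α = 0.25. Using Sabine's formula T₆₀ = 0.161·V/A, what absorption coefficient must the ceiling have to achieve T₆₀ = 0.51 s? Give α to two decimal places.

Required total absorption A = 0.161·84/0.51 = 26.52 m².
Absorption from the other surfaces = 27·0.23 + 5·0.09 + 15·0.08 + 46·0.25 = 19.36 m², so the ceiling must supply 7.16 m² over 27 m².
α = 7.16/27 = 0.265.

0.27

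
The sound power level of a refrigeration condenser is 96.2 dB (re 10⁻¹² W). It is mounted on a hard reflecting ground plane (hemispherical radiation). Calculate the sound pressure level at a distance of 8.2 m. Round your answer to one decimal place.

L_p = L_w − 10·log₁₀(2π·r²) with r = 8.2 m.
2π·r² = 422.5 m², 10·log₁₀ of that is 26.258 dB.
L_p = 96.2 − 26.258 = 69.94 dB.

69.9 dB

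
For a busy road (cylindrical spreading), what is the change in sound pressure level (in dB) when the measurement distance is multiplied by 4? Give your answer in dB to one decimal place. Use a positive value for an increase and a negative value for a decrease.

-6.0 dB

With cylindrical spreading the level changes by −10·log₁₀(r₂/r₁).
ΔL = −10·log₁₀(4) = -6.02 dB.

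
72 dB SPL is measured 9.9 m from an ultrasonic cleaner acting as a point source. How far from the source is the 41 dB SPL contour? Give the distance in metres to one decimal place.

351.3 m

For a point source L₁ − L₂ = 20·log₁₀(r₂/r₁), so r₂ = r₁·10^((L₁−L₂)/20).
r₂ = 9.9·10^((72−41)/20) = 9.9·10^(31.0/20) = 351.27 m.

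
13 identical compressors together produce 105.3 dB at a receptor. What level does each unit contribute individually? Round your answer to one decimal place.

94.2 dB

Dividing the total intensity by 13 lowers the level by 10·log₁₀ 13 = 11.139 dB: L₁ = 105.3 − 11.139.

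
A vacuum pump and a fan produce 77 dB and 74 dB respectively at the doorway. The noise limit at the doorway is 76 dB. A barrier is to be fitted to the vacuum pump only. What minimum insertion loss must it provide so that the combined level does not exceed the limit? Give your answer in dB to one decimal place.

Fixed contribution from the other source: Σ 10^(L/10) = 10^(74/10) = 2.512e+07 (74.00 dB).
To meet 76 dB overall, the treated vacuum pump may contribute at most 10^(76/10) − 2.512e+07 = 1.469e+07, i.e. 71.67 dB.
Required insertion loss = 77 − 71.67 = 5.33 dB.

5.3 dB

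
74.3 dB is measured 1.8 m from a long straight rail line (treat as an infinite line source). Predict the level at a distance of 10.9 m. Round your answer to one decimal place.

66.5 dB

Line-source attenuation: ΔL = 10·log₁₀(r₂/r₁) = 10·log₁₀(10.9/1.8) = 7.822 dB.
L₂ = 74.3 − 10·log₁₀(10.9/1.8) = 74.3 − 7.822 = 66.48 dB.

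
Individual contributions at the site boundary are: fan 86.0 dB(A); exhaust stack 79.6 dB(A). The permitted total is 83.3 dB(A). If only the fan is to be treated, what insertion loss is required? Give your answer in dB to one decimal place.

The untreated sources together contribute 10^(79.6/10) = 9.120e+07, i.e. 79.60 dB(A).
To meet 83.3 dB(A) overall, the treated fan may contribute at most 10^(83.3/10) − 9.120e+07 = 1.226e+08, i.e. 80.88 dB(A).
Required insertion loss = 86.0 − 80.88 = 5.12 dB.

5.1 dB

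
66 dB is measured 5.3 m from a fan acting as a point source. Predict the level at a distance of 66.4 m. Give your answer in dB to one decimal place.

For a point source, L₂ = L₁ − 20·log₁₀(r₂/r₁).
L₂ = 66 − 20·log₁₀(66.4/5.3) = 66 − 21.958 = 44.04 dB.

44.0 dB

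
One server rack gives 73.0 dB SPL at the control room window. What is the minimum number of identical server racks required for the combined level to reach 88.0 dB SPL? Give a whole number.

Need L₁ + 10·log₁₀ N ≥ 88.0, i.e. log₁₀ N ≥ 1.50.
N ≥ 10^(15.0/10) = 31.623, so N = 32.

32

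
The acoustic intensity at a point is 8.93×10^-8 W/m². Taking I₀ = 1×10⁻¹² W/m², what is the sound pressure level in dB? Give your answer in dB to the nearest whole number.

L = 10·log₁₀(I/I₀) = 10·log₁₀(8.93×10^-8/10⁻¹²) = 10·log₁₀(8.93×10^4).
L = 10·(0.9509 + 4) = 49.51 dB.

50 dB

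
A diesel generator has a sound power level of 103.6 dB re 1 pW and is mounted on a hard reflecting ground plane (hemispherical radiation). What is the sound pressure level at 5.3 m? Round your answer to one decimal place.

The power spreads over a hemisphere of area 2π·r², so L_p = L_w − 10·log₁₀(2π·r²).
2π·r² = 176.5 m², 10·log₁₀ of that is 22.467 dB.
L_p = 103.6 − 22.467 = 81.13 dB.

81.1 dB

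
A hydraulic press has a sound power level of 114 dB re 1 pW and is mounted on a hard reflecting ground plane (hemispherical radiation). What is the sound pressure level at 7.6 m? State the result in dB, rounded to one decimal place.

Free-field hemispherical radiation: L_p = L_w − 10·log₁₀(2π·r²), r = 7.6 m.
2π·r² = 362.9 m², 10·log₁₀ of that is 25.598 dB.
L_p = 114 − 25.598 = 88.40 dB.

88.4 dB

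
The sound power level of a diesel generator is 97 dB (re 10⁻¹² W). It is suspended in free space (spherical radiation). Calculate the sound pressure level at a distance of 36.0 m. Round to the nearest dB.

55 dB

Free-field spherical radiation: L_p = L_w − 10·log₁₀(4π·r²), r = 36.0 m.
4π·r² = 1.629e+04 m², 10·log₁₀ of that is 42.118 dB.
L_p = 97 − 42.118 = 54.88 dB.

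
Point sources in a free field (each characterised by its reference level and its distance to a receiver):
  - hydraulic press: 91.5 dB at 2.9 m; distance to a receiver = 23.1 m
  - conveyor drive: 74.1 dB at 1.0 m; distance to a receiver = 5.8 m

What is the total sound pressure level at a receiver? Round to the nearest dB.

74 dB

First find each source's level at the receiver (point-source: −20·log₁₀(r/r_ref)), then combine on an intensity basis.
hydraulic press: 91.5 − 20·log₁₀(23.1/2.9) = 91.5 − 18.02 = 73.48 dB.
conveyor drive: 74.1 − 20·log₁₀(5.8/1.0) = 74.1 − 15.27 = 58.83 dB.
Σ 10^(L/10) = 2.303e+07 → L_total = 10·log₁₀(2.303e+07) = 73.62 dB.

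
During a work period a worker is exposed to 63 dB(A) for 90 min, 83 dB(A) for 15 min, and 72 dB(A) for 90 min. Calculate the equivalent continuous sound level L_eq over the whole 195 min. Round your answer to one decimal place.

The energy average is taken in the linear domain: L_eq = 10·log₁₀[(Σ tᵢ·10^(Lᵢ/10))/T], T = 195 min.
Σ tᵢ·10^(Lᵢ/10) = 90·10^(63/10) + 15·10^(83/10) + 90·10^(72/10) = 4.599e+09.
L_eq = 10·log₁₀(4.599e+09/195) = 73.73 dB(A).

73.7 dB(A)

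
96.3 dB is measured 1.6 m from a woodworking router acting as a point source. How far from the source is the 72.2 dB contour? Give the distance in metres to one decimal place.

25.7 m

Point-source spreading drops the level by 20·log₁₀(r₂/r₁); inverting, r₂/r₁ = 10^(ΔL/20).
r₂ = 1.6·10^((96.3−72.2)/20) = 1.6·10^(24.1/20) = 25.65 m.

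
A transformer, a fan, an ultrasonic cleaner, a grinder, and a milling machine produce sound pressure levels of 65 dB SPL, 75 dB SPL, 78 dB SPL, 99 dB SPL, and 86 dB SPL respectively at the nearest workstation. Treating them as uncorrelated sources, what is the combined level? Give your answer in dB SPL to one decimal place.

For uncorrelated sources the intensities add, so convert each level to linear form, sum, and take 10·log₁₀ of the total.
Σ 10^(L/10) = 10^(65/10) + 10^(75/10) + 10^(78/10) + 10^(99/10) + 10^(86/10) = 8.439e+09.
L_total = 10·log₁₀(8.439e+09) = 99.26 dB SPL.

99.3 dB SPL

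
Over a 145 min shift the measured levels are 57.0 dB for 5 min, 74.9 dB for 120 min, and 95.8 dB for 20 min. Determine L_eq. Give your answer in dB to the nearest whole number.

87 dB

L_eq = 10·log₁₀[(1/T)·Σ tᵢ·10^(Lᵢ/10)] with T = 145 min.
Σ tᵢ·10^(Lᵢ/10) = 5·10^(57.0/10) + 120·10^(74.9/10) + 20·10^(95.8/10) = 7.975e+10.
L_eq = 10·log₁₀(7.975e+10/145) = 87.40 dB.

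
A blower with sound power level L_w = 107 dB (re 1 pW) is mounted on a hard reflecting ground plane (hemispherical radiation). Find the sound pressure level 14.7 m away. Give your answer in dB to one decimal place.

L_p = L_w − 10·log₁₀(2π·r²) with r = 14.7 m.
2π·r² = 1358 m², 10·log₁₀ of that is 31.328 dB.
L_p = 107 − 31.328 = 75.67 dB.

75.7 dB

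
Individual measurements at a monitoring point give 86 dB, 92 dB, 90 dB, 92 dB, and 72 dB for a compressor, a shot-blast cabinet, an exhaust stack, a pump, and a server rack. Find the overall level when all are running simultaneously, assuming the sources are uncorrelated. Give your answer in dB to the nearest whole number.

Incoherent sources combine by intensity addition: L_total = 10·log₁₀(Σ 10^(L_i/10)).
Σ 10^(L/10) = 10^(86/10) + 10^(92/10) + 10^(90/10) + 10^(92/10) + 10^(72/10) = 4.584e+09.
L_total = 10·log₁₀(4.584e+09) = 96.61 dB.

97 dB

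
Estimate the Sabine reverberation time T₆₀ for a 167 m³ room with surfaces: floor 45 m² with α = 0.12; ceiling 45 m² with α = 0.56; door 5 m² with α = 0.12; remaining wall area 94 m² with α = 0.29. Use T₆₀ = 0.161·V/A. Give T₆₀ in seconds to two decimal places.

0.46 s

Total absorption A = 45·0.12 + 45·0.56 + 5·0.12 + 94·0.29 = 58.46 m² sabins.
T₆₀ = 0.161 × 167 / 58.46 = 0.460 s.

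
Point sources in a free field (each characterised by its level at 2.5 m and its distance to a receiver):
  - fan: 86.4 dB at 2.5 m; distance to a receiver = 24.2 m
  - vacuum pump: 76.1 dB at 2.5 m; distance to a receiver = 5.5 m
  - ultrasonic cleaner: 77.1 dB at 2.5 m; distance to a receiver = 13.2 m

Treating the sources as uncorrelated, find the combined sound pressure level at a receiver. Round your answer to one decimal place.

First find each source's level at the receiver (point-source: −20·log₁₀(r/r_ref)), then combine on an intensity basis.
fan: 86.4 − 20·log₁₀(24.2/2.5) = 86.4 − 19.72 = 66.68 dB.
vacuum pump: 76.1 − 20·log₁₀(5.5/2.5) = 76.1 − 6.85 = 69.25 dB.
ultrasonic cleaner: 77.1 − 20·log₁₀(13.2/2.5) = 77.1 − 14.45 = 62.65 dB.
Σ 10^(L/10) = 1.492e+07 → L_total = 10·log₁₀(1.492e+07) = 71.74 dB.

71.7 dB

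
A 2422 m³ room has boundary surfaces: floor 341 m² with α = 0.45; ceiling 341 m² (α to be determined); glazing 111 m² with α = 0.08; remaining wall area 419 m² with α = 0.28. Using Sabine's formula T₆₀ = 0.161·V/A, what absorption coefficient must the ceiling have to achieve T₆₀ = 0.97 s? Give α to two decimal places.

Required total absorption A = 0.161·2422/0.97 = 402.00 m².
Absorption from the other surfaces = 341·0.45 + 111·0.08 + 419·0.28 = 279.65 m², so the ceiling must supply 122.35 m² over 341 m².
α = 122.35/341 = 0.359.

0.36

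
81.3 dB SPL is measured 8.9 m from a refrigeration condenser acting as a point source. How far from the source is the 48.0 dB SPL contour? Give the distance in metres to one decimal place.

411.5 m

Point-source spreading drops the level by 20·log₁₀(r₂/r₁); inverting, r₂/r₁ = 10^(ΔL/20).
r₂ = 8.9·10^((81.3−48.0)/20) = 8.9·10^(33.3/20) = 411.52 m.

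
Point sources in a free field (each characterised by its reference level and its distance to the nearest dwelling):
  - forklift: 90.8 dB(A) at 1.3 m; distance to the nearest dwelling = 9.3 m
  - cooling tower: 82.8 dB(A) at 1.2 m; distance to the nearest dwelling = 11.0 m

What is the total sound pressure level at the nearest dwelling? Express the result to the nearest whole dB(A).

74 dB(A)

Propagate each source to the receiver with L = L_ref − 20·log₁₀(r/r_ref), then add intensities.
forklift: 90.8 − 20·log₁₀(9.3/1.3) = 90.8 − 17.09 = 73.71 dB(A).
cooling tower: 82.8 − 20·log₁₀(11.0/1.2) = 82.8 − 19.24 = 63.56 dB(A).
Σ 10^(L/10) = 2.576e+07 → L_total = 10·log₁₀(2.576e+07) = 74.11 dB(A).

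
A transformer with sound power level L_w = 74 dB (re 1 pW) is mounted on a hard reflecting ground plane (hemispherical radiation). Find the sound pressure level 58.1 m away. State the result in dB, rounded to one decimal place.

The power spreads over a hemisphere of area 2π·r², so L_p = L_w − 10·log₁₀(2π·r²).
2π·r² = 2.121e+04 m², 10·log₁₀ of that is 43.265 dB.
L_p = 74 − 43.265 = 30.73 dB.

30.7 dB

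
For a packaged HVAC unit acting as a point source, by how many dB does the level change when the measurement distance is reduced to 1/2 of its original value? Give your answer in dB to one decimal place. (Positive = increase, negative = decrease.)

+6.0 dB

A point source loses 6 dB per doubling of distance; generally ΔL = −20·log₁₀(r₂/r₁).
ΔL = −20·log₁₀(0.5) = +6.02 dB.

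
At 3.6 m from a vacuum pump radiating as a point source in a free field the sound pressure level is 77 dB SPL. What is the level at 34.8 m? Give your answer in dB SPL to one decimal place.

Spherical spreading from a point source gives a 20·log₁₀(r₂/r₁) drop.
L₂ = 77 − 20·log₁₀(34.8/3.6) = 77 − 19.706 = 57.29 dB SPL.

57.3 dB SPL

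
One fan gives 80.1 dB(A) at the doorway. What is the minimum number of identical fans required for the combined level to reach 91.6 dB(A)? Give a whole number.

15

The shortfall is 91.6 − 80.1 = 11.5 dB, and N units add 10·log₁₀ N, so need 10·log₁₀ N ≥ 11.5.
N ≥ 10^(11.5/10) = 14.125, so N = 15.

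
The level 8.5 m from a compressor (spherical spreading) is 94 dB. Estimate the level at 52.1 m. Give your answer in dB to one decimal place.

For a point source, L₂ = L₁ − 20·log₁₀(r₂/r₁).
L₂ = 94 − 20·log₁₀(52.1/8.5) = 94 − 15.748 = 78.25 dB.

78.3 dB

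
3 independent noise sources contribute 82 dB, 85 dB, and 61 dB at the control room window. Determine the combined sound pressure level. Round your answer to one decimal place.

86.8 dB

Incoherent sources combine by intensity addition: L_total = 10·log₁₀(Σ 10^(L_i/10)).
Σ 10^(L/10) = 10^(82/10) + 10^(85/10) + 10^(61/10) = 4.760e+08.
L_total = 10·log₁₀(4.760e+08) = 86.78 dB.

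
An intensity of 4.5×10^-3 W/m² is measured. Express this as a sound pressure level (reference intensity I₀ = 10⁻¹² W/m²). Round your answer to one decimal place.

I/I₀ = 4.5×10^-3/10⁻¹² = 4.5×10^9, and L = 10·log₁₀(I/I₀).
L = 10·(0.6532 + 9) = 96.53 dB.

96.5 dB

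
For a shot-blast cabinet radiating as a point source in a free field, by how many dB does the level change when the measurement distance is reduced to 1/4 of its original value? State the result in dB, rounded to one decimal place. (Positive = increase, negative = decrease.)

+12.0 dB

Point-source spreading: ΔL = −20·log₁₀(r₂/r₁).
ΔL = −20·log₁₀(0.25) = +12.04 dB.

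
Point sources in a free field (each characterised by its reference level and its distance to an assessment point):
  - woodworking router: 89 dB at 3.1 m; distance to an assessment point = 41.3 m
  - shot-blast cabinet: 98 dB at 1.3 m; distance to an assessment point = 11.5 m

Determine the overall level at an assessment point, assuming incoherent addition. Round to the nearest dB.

Apply inverse-square spreading to bring every level to the receiver, then sum 10^(L/10).
woodworking router: 89 − 20·log₁₀(41.3/3.1) = 89 − 22.49 = 66.51 dB.
shot-blast cabinet: 98 − 20·log₁₀(11.5/1.3) = 98 − 18.94 = 79.06 dB.
Σ 10^(L/10) = 8.510e+07 → L_total = 10·log₁₀(8.510e+07) = 79.30 dB.

79 dB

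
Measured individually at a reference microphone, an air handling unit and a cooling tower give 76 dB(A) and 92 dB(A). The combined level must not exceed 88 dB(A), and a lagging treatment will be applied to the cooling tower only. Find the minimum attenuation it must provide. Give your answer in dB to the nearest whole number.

The untreated sources together contribute 10^(76/10) = 3.981e+07, i.e. 76.00 dB(A).
To meet 88 dB(A) overall, the treated cooling tower may contribute at most 10^(88/10) − 3.981e+07 = 5.911e+08, i.e. 87.72 dB(A).
So the cooling tower must be reduced from 92 to 87.72 dB(A): IL = 4.28 dB.

4 dB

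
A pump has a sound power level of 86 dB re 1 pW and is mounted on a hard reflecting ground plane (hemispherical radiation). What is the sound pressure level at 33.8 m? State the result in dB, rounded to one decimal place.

47.4 dB

The power spreads over a hemisphere of area 2π·r², so L_p = L_w − 10·log₁₀(2π·r²).
2π·r² = 7178 m², 10·log₁₀ of that is 38.560 dB.
L_p = 86 − 38.560 = 47.44 dB.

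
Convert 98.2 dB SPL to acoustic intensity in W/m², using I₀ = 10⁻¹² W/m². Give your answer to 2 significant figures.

I = I₀·10^(L/10) = 10⁻¹² × 10^(98.2/10) = 10^(-2.180).

0.0066 W/m²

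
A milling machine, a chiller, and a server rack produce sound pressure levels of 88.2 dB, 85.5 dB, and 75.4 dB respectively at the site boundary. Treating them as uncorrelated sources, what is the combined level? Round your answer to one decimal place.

For uncorrelated sources the intensities add, so convert each level to linear form, sum, and take 10·log₁₀ of the total.
Σ 10^(L/10) = 10^(88.2/10) + 10^(85.5/10) + 10^(75.4/10) = 1.050e+09.
L_total = 10·log₁₀(1.050e+09) = 90.21 dB.

90.2 dB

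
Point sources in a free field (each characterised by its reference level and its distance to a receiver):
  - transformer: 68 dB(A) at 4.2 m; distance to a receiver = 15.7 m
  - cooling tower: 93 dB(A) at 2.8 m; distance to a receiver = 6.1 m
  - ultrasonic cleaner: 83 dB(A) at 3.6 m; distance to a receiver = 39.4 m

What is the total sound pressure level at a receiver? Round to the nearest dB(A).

First find each source's level at the receiver (point-source: −20·log₁₀(r/r_ref)), then combine on an intensity basis.
transformer: 68 − 20·log₁₀(15.7/4.2) = 68 − 11.45 = 56.55 dB(A).
cooling tower: 93 − 20·log₁₀(6.1/2.8) = 93 − 6.76 = 86.24 dB(A).
ultrasonic cleaner: 83 − 20·log₁₀(39.4/3.6) = 83 − 20.78 = 62.22 dB(A).
Σ 10^(L/10) = 4.225e+08 → L_total = 10·log₁₀(4.225e+08) = 86.26 dB(A).

86 dB(A)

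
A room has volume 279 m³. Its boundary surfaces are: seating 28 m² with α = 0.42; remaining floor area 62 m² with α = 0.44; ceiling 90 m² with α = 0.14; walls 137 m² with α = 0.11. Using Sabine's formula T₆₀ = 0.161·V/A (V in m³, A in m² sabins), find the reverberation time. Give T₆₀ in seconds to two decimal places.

A = Σ Sᵢαᵢ = 28·0.42 + 62·0.44 + 90·0.14 + 137·0.11 = 66.71 m².
T₆₀ = 0.161 × 279 / 66.71 = 0.673 s.

0.67 s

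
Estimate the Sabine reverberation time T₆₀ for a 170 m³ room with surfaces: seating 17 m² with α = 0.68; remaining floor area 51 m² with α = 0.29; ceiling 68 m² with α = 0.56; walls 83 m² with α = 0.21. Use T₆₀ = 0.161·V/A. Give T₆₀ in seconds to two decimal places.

0.33 s

A = Σ Sᵢαᵢ = 17·0.68 + 51·0.29 + 68·0.56 + 83·0.21 = 81.86 m².
T₆₀ = 0.161 × 170 / 81.86 = 0.334 s.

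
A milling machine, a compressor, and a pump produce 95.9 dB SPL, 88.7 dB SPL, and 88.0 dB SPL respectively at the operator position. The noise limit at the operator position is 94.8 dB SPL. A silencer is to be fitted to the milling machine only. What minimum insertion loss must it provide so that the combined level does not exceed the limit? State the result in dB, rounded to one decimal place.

3.7 dB

Everything except the milling machine sums to 10^(88.7/10) + 10^(88.0/10) = 1.372e+09 in linear terms, 91.37 dB SPL.
To meet 94.8 dB SPL overall, the treated milling machine may contribute at most 10^(94.8/10) − 1.372e+09 = 1.648e+09, i.e. 92.17 dB SPL.
Required insertion loss = 95.9 − 92.17 = 3.73 dB.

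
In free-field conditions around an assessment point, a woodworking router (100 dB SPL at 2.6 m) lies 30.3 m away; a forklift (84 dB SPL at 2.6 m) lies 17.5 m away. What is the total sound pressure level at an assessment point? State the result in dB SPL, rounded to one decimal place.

79.0 dB SPL

Propagate each source to the receiver with L = L_ref − 20·log₁₀(r/r_ref), then add intensities.
woodworking router: 100 − 20·log₁₀(30.3/2.6) = 100 − 21.33 = 78.67 dB SPL.
forklift: 84 − 20·log₁₀(17.5/2.6) = 84 − 16.56 = 67.44 dB SPL.
Σ 10^(L/10) = 7.918e+07 → L_total = 10·log₁₀(7.918e+07) = 78.99 dB SPL.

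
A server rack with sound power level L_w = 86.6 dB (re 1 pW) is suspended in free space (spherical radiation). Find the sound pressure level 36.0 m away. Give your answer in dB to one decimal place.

Free-field spherical radiation: L_p = L_w − 10·log₁₀(4π·r²), r = 36.0 m.
4π·r² = 1.629e+04 m², 10·log₁₀ of that is 42.118 dB.
L_p = 86.6 − 42.118 = 44.48 dB.

44.5 dB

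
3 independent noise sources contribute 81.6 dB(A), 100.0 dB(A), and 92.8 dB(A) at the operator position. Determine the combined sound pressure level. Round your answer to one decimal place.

For uncorrelated sources the intensities add, so convert each level to linear form, sum, and take 10·log₁₀ of the total.
Σ 10^(L/10) = 10^(81.6/10) + 10^(100.0/10) + 10^(92.8/10) = 1.205e+10.
L_total = 10·log₁₀(1.205e+10) = 100.81 dB(A).

100.8 dB(A)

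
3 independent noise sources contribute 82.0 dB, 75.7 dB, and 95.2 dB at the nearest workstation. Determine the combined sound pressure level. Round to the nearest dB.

95 dB

For uncorrelated sources the intensities add, so convert each level to linear form, sum, and take 10·log₁₀ of the total.
Σ 10^(L/10) = 10^(82.0/10) + 10^(75.7/10) + 10^(95.2/10) = 3.507e+09.
L_total = 10·log₁₀(3.507e+09) = 95.45 dB.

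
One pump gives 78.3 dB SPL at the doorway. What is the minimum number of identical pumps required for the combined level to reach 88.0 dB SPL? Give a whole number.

10

Need L₁ + 10·log₁₀ N ≥ 88.0, i.e. log₁₀ N ≥ 0.97.
N ≥ 10^(9.7/10) = 9.333, so N = 10.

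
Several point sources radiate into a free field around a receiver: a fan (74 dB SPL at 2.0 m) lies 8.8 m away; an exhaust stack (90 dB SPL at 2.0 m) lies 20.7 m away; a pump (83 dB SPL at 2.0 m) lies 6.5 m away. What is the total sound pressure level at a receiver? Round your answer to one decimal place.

First find each source's level at the receiver (point-source: −20·log₁₀(r/r_ref)), then combine on an intensity basis.
fan: 74 − 20·log₁₀(8.8/2.0) = 74 − 12.87 = 61.13 dB SPL.
exhaust stack: 90 − 20·log₁₀(20.7/2.0) = 90 − 20.30 = 69.70 dB SPL.
pump: 83 − 20·log₁₀(6.5/2.0) = 83 − 10.24 = 72.76 dB SPL.
Σ 10^(L/10) = 2.952e+07 → L_total = 10·log₁₀(2.952e+07) = 74.70 dB SPL.

74.7 dB SPL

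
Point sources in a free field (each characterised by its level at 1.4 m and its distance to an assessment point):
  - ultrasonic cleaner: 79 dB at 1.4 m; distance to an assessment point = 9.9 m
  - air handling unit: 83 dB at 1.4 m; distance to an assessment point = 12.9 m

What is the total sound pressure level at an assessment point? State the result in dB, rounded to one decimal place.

66.0 dB

First find each source's level at the receiver (point-source: −20·log₁₀(r/r_ref)), then combine on an intensity basis.
ultrasonic cleaner: 79 − 20·log₁₀(9.9/1.4) = 79 − 16.99 = 62.01 dB.
air handling unit: 83 − 20·log₁₀(12.9/1.4) = 83 − 19.29 = 63.71 dB.
Σ 10^(L/10) = 3.939e+06 → L_total = 10·log₁₀(3.939e+06) = 65.95 dB.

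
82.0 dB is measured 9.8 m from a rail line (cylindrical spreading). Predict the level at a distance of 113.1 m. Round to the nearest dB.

Cylindrical spreading from a line source gives a 10·log₁₀(r₂/r₁) drop.
L₂ = 82.0 − 10·log₁₀(113.1/9.8) = 82.0 − 10.622 = 71.38 dB.

71 dB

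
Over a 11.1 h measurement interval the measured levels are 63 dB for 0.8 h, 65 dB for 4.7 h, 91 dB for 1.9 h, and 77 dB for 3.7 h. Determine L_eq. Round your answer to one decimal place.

83.7 dB

The energy average is taken in the linear domain: L_eq = 10·log₁₀[(Σ tᵢ·10^(Lᵢ/10))/T], T = 11.1 h.
Σ tᵢ·10^(Lᵢ/10) = 0.8·10^(63/10) + 4.7·10^(65/10) + 1.9·10^(91/10) + 3.7·10^(77/10) = 2.594e+09.
L_eq = 10·log₁₀(2.594e+09/11.1) = 83.69 dB.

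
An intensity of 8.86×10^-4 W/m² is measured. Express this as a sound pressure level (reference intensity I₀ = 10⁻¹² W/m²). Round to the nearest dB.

L = 10·log₁₀(I/I₀) = 10·log₁₀(8.86×10^-4/10⁻¹²) = 10·log₁₀(8.86×10^8).
L = 10·(0.9474 + 8) = 89.47 dB.

89 dB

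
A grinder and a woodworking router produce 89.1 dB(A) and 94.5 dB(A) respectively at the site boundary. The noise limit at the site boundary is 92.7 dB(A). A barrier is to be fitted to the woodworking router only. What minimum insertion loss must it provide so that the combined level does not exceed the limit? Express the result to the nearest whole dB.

Everything except the woodworking router sums to 10^(89.1/10) = 8.128e+08 in linear terms, 89.10 dB(A).
To meet 92.7 dB(A) overall, the treated woodworking router may contribute at most 10^(92.7/10) − 8.128e+08 = 1.049e+09, i.e. 90.21 dB(A).
Required insertion loss = 94.5 − 90.21 = 4.29 dB.

4 dB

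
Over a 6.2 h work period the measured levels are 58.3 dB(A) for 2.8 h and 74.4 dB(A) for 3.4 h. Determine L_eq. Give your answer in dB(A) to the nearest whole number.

72 dB(A)

Weight each interval's intensity by its duration and average over T = 6.2 h:
Σ tᵢ·10^(Lᵢ/10) = 2.8·10^(58.3/10) + 3.4·10^(74.4/10) = 9.554e+07.
L_eq = 10·log₁₀(9.554e+07/6.2) = 71.88 dB(A).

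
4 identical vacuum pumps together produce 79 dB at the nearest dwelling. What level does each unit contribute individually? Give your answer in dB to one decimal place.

73.0 dB

4 equal contributions raise the level by 10·log₁₀ 4 = 6.021 dB, so each unit alone gives 79 − 6.021.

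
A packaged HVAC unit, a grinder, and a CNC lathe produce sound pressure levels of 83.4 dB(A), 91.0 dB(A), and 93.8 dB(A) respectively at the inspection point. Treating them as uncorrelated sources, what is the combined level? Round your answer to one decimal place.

Incoherent sources combine by intensity addition: L_total = 10·log₁₀(Σ 10^(L_i/10)).
Σ 10^(L/10) = 10^(83.4/10) + 10^(91.0/10) + 10^(93.8/10) = 3.877e+09.
L_total = 10·log₁₀(3.877e+09) = 95.88 dB(A).

95.9 dB(A)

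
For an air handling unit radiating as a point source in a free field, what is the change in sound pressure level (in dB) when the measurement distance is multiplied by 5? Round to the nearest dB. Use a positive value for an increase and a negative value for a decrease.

With spherical spreading the level changes by −20·log₁₀(r₂/r₁).
ΔL = −20·log₁₀(5) = -13.98 dB.

-14 dB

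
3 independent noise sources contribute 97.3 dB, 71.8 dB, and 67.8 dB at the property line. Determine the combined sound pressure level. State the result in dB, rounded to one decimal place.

For uncorrelated sources the intensities add, so convert each level to linear form, sum, and take 10·log₁₀ of the total.
Σ 10^(L/10) = 10^(97.3/10) + 10^(71.8/10) + 10^(67.8/10) = 5.391e+09.
L_total = 10·log₁₀(5.391e+09) = 97.32 dB.

97.3 dB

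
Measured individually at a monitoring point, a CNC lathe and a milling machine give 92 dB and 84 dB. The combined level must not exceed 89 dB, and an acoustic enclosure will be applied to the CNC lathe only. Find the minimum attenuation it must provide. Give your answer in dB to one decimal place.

Everything except the CNC lathe sums to 10^(84/10) = 2.512e+08 in linear terms, 84.00 dB.
To meet 89 dB overall, the treated CNC lathe may contribute at most 10^(89/10) − 2.512e+08 = 5.431e+08, i.e. 87.35 dB.
Required insertion loss = 92 − 87.35 = 4.65 dB.

4.7 dB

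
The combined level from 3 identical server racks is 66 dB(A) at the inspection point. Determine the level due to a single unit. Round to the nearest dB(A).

61 dB(A)

3 equal contributions raise the level by 10·log₁₀ 3 = 4.771 dB, so each unit alone gives 66 − 4.771.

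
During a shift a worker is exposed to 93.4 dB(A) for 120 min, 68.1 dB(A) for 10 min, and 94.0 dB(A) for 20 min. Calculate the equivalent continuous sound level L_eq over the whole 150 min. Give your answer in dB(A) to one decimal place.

93.2 dB(A)

The energy average is taken in the linear domain: L_eq = 10·log₁₀[(Σ tᵢ·10^(Lᵢ/10))/T], T = 150 min.
Σ tᵢ·10^(Lᵢ/10) = 120·10^(93.4/10) + 10·10^(68.1/10) + 20·10^(94.0/10) = 3.128e+11.
L_eq = 10·log₁₀(3.128e+11/150) = 93.19 dB(A).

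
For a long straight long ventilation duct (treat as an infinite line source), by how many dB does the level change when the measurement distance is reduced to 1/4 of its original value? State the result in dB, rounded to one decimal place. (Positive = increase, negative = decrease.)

+6.0 dB

With cylindrical spreading the level changes by −10·log₁₀(r₂/r₁).
ΔL = −10·log₁₀(0.25) = +6.02 dB.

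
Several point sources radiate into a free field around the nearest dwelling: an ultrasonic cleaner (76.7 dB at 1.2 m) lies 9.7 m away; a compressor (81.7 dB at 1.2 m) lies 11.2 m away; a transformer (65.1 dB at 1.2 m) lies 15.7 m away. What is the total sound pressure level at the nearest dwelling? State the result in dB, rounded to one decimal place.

63.9 dB

Apply inverse-square spreading to bring every level to the receiver, then sum 10^(L/10).
ultrasonic cleaner: 76.7 − 20·log₁₀(9.7/1.2) = 76.7 − 18.15 = 58.55 dB.
compressor: 81.7 − 20·log₁₀(11.2/1.2) = 81.7 − 19.40 = 62.30 dB.
transformer: 65.1 − 20·log₁₀(15.7/1.2) = 65.1 − 22.33 = 42.77 dB.
Σ 10^(L/10) = 2.433e+06 → L_total = 10·log₁₀(2.433e+06) = 63.86 dB.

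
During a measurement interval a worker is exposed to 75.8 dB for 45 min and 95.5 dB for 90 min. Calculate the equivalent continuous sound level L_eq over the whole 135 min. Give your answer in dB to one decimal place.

93.8 dB

Weight each interval's intensity by its duration and average over T = 135 min:
Σ tᵢ·10^(Lᵢ/10) = 45·10^(75.8/10) + 90·10^(95.5/10) = 3.210e+11.
L_eq = 10·log₁₀(3.210e+11/135) = 93.76 dB.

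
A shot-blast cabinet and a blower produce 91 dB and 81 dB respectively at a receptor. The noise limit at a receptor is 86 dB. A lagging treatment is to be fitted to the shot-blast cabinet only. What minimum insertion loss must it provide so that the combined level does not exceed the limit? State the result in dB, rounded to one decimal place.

6.7 dB

The untreated sources together contribute 10^(81/10) = 1.259e+08, i.e. 81.00 dB.
To meet 86 dB overall, the treated shot-blast cabinet may contribute at most 10^(86/10) − 1.259e+08 = 2.722e+08, i.e. 84.35 dB.
Required insertion loss = 91 − 84.35 = 6.65 dB.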